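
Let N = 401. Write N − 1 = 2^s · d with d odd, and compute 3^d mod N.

401 − 1 = 400 = 2^4 · 25, so d = 25.
3^1 ≡ 3 (mod 401)
3^2 ≡ 3^2 = 9 ≡ 9 (mod 401)
3^4 ≡ 9^2 = 81 ≡ 81 (mod 401)
3^8 ≡ 81^2 = 6561 ≡ 145 (mod 401)
3^16 ≡ 145^2 = 21025 ≡ 173 (mod 401)
25 = 16 + 8 + 1 in binary powers of 2.
So 3^25 ≡ 173 · 145 · 3 ≡ 268 (mod 401).
Squaring chain: 268 → 45 → 20 → 400; reaches −1, so base 3 does not prove 401 composite.

268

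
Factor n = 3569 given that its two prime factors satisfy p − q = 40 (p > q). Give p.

83

Since p = q + 40, we have 3569 = q(q + 40), so q² + 40q − 3569 = 0.
Discriminant: 40² + 4·3569 = 1600 + 14276 = 15876; √15876 = 126.
q = (−40 + 126)/2 = 43, and p = q + 40 = 83.
Check: 43 · 83 = 3569.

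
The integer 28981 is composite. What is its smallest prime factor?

28981 is odd.
Digit sum 28, not divisible by 3.
Ends in 1: not divisible by 5.
7: 28981 = 7·4140 + 1
11: 28981 = 11·2634 + 7
13: 28981 = 13·2229 + 4
17: 28981 = 17·1704 + 13
19: 28981 = 19·1525 + 6
23: 28981 = 23·1260 + 1
29: 28981 = 29·999 + 10
31: 28981 = 31·934 + 27
37: 28981 = 37·783 + 10
41: 28981 = 41·706 + 35
43: 28981 = 43·673 + 42
47: 28981 = 47·616 + 29
53: 28981 = 53·546 + 43
59: 28981 = 59·491 + 12
61: 28981 = 61·475 + 6
67: 28981 = 67·432 + 37
71: 28981 = 71·408 + 13
73: 28981 = 73·397

73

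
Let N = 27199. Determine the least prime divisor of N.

59

27199 is odd.
Digit sum 28, not divisible by 3.
Ends in 9: not divisible by 5.
7: 27199 = 7·3885 + 4
11: 27199 = 11·2472 + 7
13: 27199 = 13·2092 + 3
17: 27199 = 17·1599 + 16
19: 27199 = 19·1431 + 10
23: 27199 = 23·1182 + 13
29: 27199 = 29·937 + 26
31: 27199 = 31·877 + 12
37: 27199 = 37·735 + 4
41: 27199 = 41·663 + 16
43: 27199 = 43·632 + 23
47: 27199 = 47·578 + 33
53: 27199 = 53·513 + 10
59: 27199 = 59·461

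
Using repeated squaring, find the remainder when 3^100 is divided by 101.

1

3^1 ≡ 3 (mod 101)
3^2 ≡ 3^2 = 9 ≡ 9 (mod 101)
3^4 ≡ 9^2 = 81 ≡ 81 (mod 101)
3^8 ≡ 81^2 = 6561 ≡ 97 (mod 101)
3^16 ≡ 97^2 = 9409 ≡ 16 (mod 101)
3^32 ≡ 16^2 = 256 ≡ 54 (mod 101)
3^64 ≡ 54^2 = 2916 ≡ 88 (mod 101)
100 = 64 + 32 + 4 in binary powers of 2.
So 3^100 ≡ 88 · 54 · 81 ≡ 1 (mod 101).
Since the result is 1, base 3 gives no evidence that 101 is composite.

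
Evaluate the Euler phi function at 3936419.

Factor: 3936419 = 131 · 151 · 199.
φ(3936419) = (131−1) · (151−1) · (199−1) = 130 · 150 · 198 = 3861000.

3861000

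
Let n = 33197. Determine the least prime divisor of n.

89

33197 is odd.
Digit sum 23, not divisible by 3.
Ends in 7: not divisible by 5.
7: 33197 = 7·4742 + 3
11: 33197 = 11·3017 + 10
13: 33197 = 13·2553 + 8
17: 33197 = 17·1952 + 13
19: 33197 = 19·1747 + 4
23: 33197 = 23·1443 + 8
29: 33197 = 29·1144 + 21
31: 33197 = 31·1070 + 27
37: 33197 = 37·897 + 8
41: 33197 = 41·809 + 28
43: 33197 = 43·772 + 1
47: 33197 = 47·706 + 15
53: 33197 = 53·626 + 19
59: 33197 = 59·562 + 39
61: 33197 = 61·544 + 13
67: 33197 = 67·495 + 32
71: 33197 = 71·467 + 40
73: 33197 = 73·454 + 55
79: 33197 = 79·420 + 17
83: 33197 = 83·399 + 80
89: 33197 = 89·373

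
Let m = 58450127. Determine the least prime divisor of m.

58450127 is odd.
Digit sum 32, not divisible by 3.
Ends in 7: not divisible by 5.
7: 58450127 = 7·8350018 + 1
11: 58450127 = 11·5313647 + 10
13: 58450127 = 13·4496163 + 8
17: 58450127 = 17·3438242 + 13
19: 58450127 = 19·3076322 + 9
23: 58450127 = 23·2541309 + 20
29: 58450127 = 29·2015521 + 18
31: 58450127 = 31·1885487 + 30
37: 58450127 = 37·1579733 + 6
41: 58450127 = 41·1425612 + 35
43: 58450127 = 43·1359305 + 12
47: 58450127 = 47·1243619 + 34
53: 58450127 = 53·1102832 + 31
59: 58450127 = 59·990680 + 7
61: 58450127 = 61·958198 + 49
67: 58450127 = 67·872389 + 64
71: 58450127 = 71·823241 + 16
73: 58450127 = 73·800686 + 49
79: 58450127 = 79·739875 + 2
83: 58450127 = 83·704218 + 33
89: 58450127 = 89·656743

89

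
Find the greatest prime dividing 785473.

785473 = 13 · 60421
60421 = 23 · 2627
2627 = 37 · 71
71 is prime.
So 785473 = 13 · 23 · 37 · 71; the largest prime factor is 71.

71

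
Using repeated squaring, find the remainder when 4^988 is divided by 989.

864

4^1 ≡ 4 (mod 989)
4^2 ≡ 4^2 = 16 ≡ 16 (mod 989)
4^4 ≡ 16^2 = 256 ≡ 256 (mod 989)
4^8 ≡ 256^2 = 65536 ≡ 262 (mod 989)
4^16 ≡ 262^2 = 68644 ≡ 403 (mod 989)
4^32 ≡ 403^2 = 162409 ≡ 213 (mod 989)
4^64 ≡ 213^2 = 45369 ≡ 864 (mod 989)
4^128 ≡ 864^2 = 746496 ≡ 790 (mod 989)
4^256 ≡ 790^2 = 624100 ≡ 41 (mod 989)
4^512 ≡ 41^2 = 1681 ≡ 692 (mod 989)
988 = 512 + 256 + 128 + 64 + 16 + 8 + 4 in binary powers of 2.
So 4^988 ≡ 692 · 41 · 790 · 864 · 403 · 262 · 256 ≡ 864 (mod 989).
Since 864 ≠ 1, base 4 is a Fermat witness: 989 is composite.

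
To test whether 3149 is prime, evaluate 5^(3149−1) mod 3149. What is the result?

5^1 ≡ 5 (mod 3149)
5^2 ≡ 5^2 = 25 ≡ 25 (mod 3149)
5^4 ≡ 25^2 = 625 ≡ 625 (mod 3149)
5^8 ≡ 625^2 = 390625 ≡ 149 (mod 3149)
5^16 ≡ 149^2 = 22201 ≡ 158 (mod 3149)
5^32 ≡ 158^2 = 24964 ≡ 2921 (mod 3149)
5^64 ≡ 2921^2 = 8532241 ≡ 1600 (mod 3149)
5^128 ≡ 1600^2 = 2560000 ≡ 3012 (mod 3149)
5^256 ≡ 3012^2 = 9072144 ≡ 3024 (mod 3149)
5^512 ≡ 3024^2 = 9144576 ≡ 3029 (mod 3149)
5^1024 ≡ 3029^2 = 9174841 ≡ 1804 (mod 3149)
5^2048 ≡ 1804^2 = 3254416 ≡ 1499 (mod 3149)
3148 = 2048 + 1024 + 64 + 8 + 4 in binary powers of 2.
So 5^3148 ≡ 1499 · 1804 · 1600 · 149 · 625 ≡ 896 (mod 3149).
Since 896 ≠ 1, base 5 is a Fermat witness: 3149 is composite.

896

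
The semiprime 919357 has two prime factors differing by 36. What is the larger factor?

977

Since p = q + 36, we have 919357 = q(q + 36), so q² + 36q − 919357 = 0.
Discriminant: 36² + 4·919357 = 1296 + 3677428 = 3678724; √3678724 = 1918.
q = (−36 + 1918)/2 = 941, and p = q + 36 = 977.
Check: 941 · 977 = 919357.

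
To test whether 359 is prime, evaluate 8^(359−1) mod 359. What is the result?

8^1 ≡ 8 (mod 359)
8^2 ≡ 8^2 = 64 ≡ 64 (mod 359)
8^4 ≡ 64^2 = 4096 ≡ 147 (mod 359)
8^8 ≡ 147^2 = 21609 ≡ 69 (mod 359)
8^16 ≡ 69^2 = 4761 ≡ 94 (mod 359)
8^32 ≡ 94^2 = 8836 ≡ 220 (mod 359)
8^64 ≡ 220^2 = 48400 ≡ 294 (mod 359)
8^128 ≡ 294^2 = 86436 ≡ 276 (mod 359)
8^256 ≡ 276^2 = 76176 ≡ 68 (mod 359)
358 = 256 + 64 + 32 + 4 + 2 in binary powers of 2.
So 8^358 ≡ 68 · 294 · 220 · 147 · 64 ≡ 1 (mod 359).
Since the result is 1, base 8 gives no evidence that 359 is composite.

1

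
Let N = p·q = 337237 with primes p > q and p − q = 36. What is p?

599

Since p = q + 36, we have 337237 = q(q + 36), so q² + 36q − 337237 = 0.
Discriminant: 36² + 4·337237 = 1296 + 1348948 = 1350244; √1350244 = 1162.
q = (−36 + 1162)/2 = 563, and p = q + 36 = 599.
Check: 563 · 599 = 337237.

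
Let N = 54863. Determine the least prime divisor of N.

54863 is odd.
Digit sum 26, not divisible by 3.
Ends in 3: not divisible by 5.
7: 54863 = 7·7837 + 4
11: 54863 = 11·4987 + 6
13: 54863 = 13·4220 + 3
17: 54863 = 17·3227 + 4
19: 54863 = 19·2887 + 10
23: 54863 = 23·2385 + 8
29: 54863 = 29·1891 + 24
31: 54863 = 31·1769 + 24
37: 54863 = 37·1482 + 29
41: 54863 = 41·1338 + 5
43: 54863 = 43·1275 + 38
47: 54863 = 47·1167 + 14
53: 54863 = 53·1035 + 8
59: 54863 = 59·929 + 52
61: 54863 = 61·899 + 24
67: 54863 = 67·818 + 57
71: 54863 = 71·772 + 51
73: 54863 = 73·751 + 40
79: 54863 = 79·694 + 37
83: 54863 = 83·661

83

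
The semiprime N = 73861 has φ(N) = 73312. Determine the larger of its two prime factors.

317

φ(n) = (p−1)(q−1) = n − (p+q) + 1, so p + q = 73861 − 73312 + 1 = 550.
p and q are the roots of t² − 550t + 73861 = 0.
Discriminant: 550² − 4·73861 = 302500 − 295444 = 7056; √7056 = 84.
q = (550 − 84)/2 = 233, p = (550 + 84)/2 = 317.
Check: 233 · 317 = 73861.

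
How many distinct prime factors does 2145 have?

4

2145 = 3 · 715
715 = 5 · 143
143 = 11 · 13
2145 = 3 · 5 · 11 · 13, which has 4 distinct prime factors.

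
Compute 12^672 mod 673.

1

12^1 ≡ 12 (mod 673)
12^2 ≡ 12^2 = 144 ≡ 144 (mod 673)
12^4 ≡ 144^2 = 20736 ≡ 546 (mod 673)
12^8 ≡ 546^2 = 298116 ≡ 650 (mod 673)
12^16 ≡ 650^2 = 422500 ≡ 529 (mod 673)
12^32 ≡ 529^2 = 279841 ≡ 546 (mod 673)
12^64 ≡ 546^2 = 298116 ≡ 650 (mod 673)
12^128 ≡ 650^2 = 422500 ≡ 529 (mod 673)
12^256 ≡ 529^2 = 279841 ≡ 546 (mod 673)
12^512 ≡ 546^2 = 298116 ≡ 650 (mod 673)
672 = 512 + 128 + 32 in binary powers of 2.
So 12^672 ≡ 650 · 529 · 546 ≡ 1 (mod 673).
Since the result is 1, base 12 gives no evidence that 673 is composite.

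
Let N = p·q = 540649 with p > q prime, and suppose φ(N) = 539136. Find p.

937

φ(n) = (p−1)(q−1) = n − (p+q) + 1, so p + q = 540649 − 539136 + 1 = 1514.
p and q are the roots of t² − 1514t + 540649 = 0.
Discriminant: 1514² − 4·540649 = 2292196 − 2162596 = 129600; √129600 = 360.
q = (1514 − 360)/2 = 577, p = (1514 + 360)/2 = 937.
Check: 577 · 937 = 540649.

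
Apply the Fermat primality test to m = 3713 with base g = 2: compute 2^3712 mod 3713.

2^1 ≡ 2 (mod 3713)
2^2 ≡ 2^2 = 4 ≡ 4 (mod 3713)
2^4 ≡ 4^2 = 16 ≡ 16 (mod 3713)
2^8 ≡ 16^2 = 256 ≡ 256 (mod 3713)
2^16 ≡ 256^2 = 65536 ≡ 2415 (mod 3713)
2^32 ≡ 2415^2 = 5832225 ≡ 2815 (mod 3713)
2^64 ≡ 2815^2 = 7924225 ≡ 683 (mod 3713)
2^128 ≡ 683^2 = 466489 ≡ 2364 (mod 3713)
2^256 ≡ 2364^2 = 5588496 ≡ 431 (mod 3713)
2^512 ≡ 431^2 = 185761 ≡ 111 (mod 3713)
2^1024 ≡ 111^2 = 12321 ≡ 1182 (mod 3713)
2^2048 ≡ 1182^2 = 1397124 ≡ 1036 (mod 3713)
3712 = 2048 + 1024 + 512 + 128 in binary powers of 2.
So 2^3712 ≡ 1036 · 1182 · 111 · 2364 ≡ 1076 (mod 3713).
Since 1076 ≠ 1, base 2 is a Fermat witness: 3713 is composite.

1076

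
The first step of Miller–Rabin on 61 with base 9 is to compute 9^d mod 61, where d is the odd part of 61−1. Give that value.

1

61 − 1 = 60 = 2^2 · 15, so d = 15.
9^1 ≡ 9 (mod 61)
9^2 ≡ 9^2 = 81 ≡ 20 (mod 61)
9^4 ≡ 20^2 = 400 ≡ 34 (mod 61)
9^8 ≡ 34^2 = 1156 ≡ 58 (mod 61)
15 = 8 + 4 + 2 + 1 in binary powers of 2.
So 9^15 ≡ 58 · 34 · 20 · 9 ≡ 1 (mod 61).
Since 9^d ≡ 1 (mod 61), base 9 does not prove 61 composite.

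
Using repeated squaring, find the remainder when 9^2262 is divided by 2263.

1242

9^1 ≡ 9 (mod 2263)
9^2 ≡ 9^2 = 81 ≡ 81 (mod 2263)
9^4 ≡ 81^2 = 6561 ≡ 2035 (mod 2263)
9^8 ≡ 2035^2 = 4141225 ≡ 2198 (mod 2263)
9^16 ≡ 2198^2 = 4831204 ≡ 1962 (mod 2263)
9^32 ≡ 1962^2 = 3849444 ≡ 81 (mod 2263)
9^64 ≡ 81^2 = 6561 ≡ 2035 (mod 2263)
9^128 ≡ 2035^2 = 4141225 ≡ 2198 (mod 2263)
9^256 ≡ 2198^2 = 4831204 ≡ 1962 (mod 2263)
9^512 ≡ 1962^2 = 3849444 ≡ 81 (mod 2263)
9^1024 ≡ 81^2 = 6561 ≡ 2035 (mod 2263)
9^2048 ≡ 2035^2 = 4141225 ≡ 2198 (mod 2263)
2262 = 2048 + 128 + 64 + 16 + 4 + 2 in binary powers of 2.
So 9^2262 ≡ 2198 · 2198 · 2035 · 1962 · 2035 · 81 ≡ 1242 (mod 2263).
Since 1242 ≠ 1, base 9 is a Fermat witness: 2263 is composite.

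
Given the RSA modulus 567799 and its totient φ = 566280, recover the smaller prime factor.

φ(n) = (p−1)(q−1) = n − (p+q) + 1, so p + q = 567799 − 566280 + 1 = 1520.
p and q are the roots of t² − 1520t + 567799 = 0.
Discriminant: 1520² − 4·567799 = 2310400 − 2271196 = 39204; √39204 = 198.
q = (1520 − 198)/2 = 661, p = (1520 + 198)/2 = 859.
Check: 661 · 859 = 567799.

661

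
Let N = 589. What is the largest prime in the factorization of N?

589 = 19 · 31
31 is prime.
So 589 = 19 · 31; the largest prime factor is 31.

31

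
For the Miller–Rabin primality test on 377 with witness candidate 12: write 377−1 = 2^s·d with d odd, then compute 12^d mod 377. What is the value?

377 − 1 = 376 = 2^3 · 47, so d = 47.
12^1 ≡ 12 (mod 377)
12^2 ≡ 12^2 = 144 ≡ 144 (mod 377)
12^4 ≡ 144^2 = 20736 ≡ 1 (mod 377)
12^8 ≡ 1^2 = 1 ≡ 1 (mod 377)
12^16 ≡ 1^2 = 1 ≡ 1 (mod 377)
12^32 ≡ 1^2 = 1 ≡ 1 (mod 377)
47 = 32 + 8 + 4 + 2 + 1 in binary powers of 2.
So 12^47 ≡ 1 · 1 · 1 · 144 · 12 ≡ 220 (mod 377).
Squaring chain: 220 → 144 → 1; never reaches −1, so base 12 is a Miller–Rabin witness that 377 is composite.

220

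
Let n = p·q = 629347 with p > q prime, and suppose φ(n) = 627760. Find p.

φ(n) = (p−1)(q−1) = n − (p+q) + 1, so p + q = 629347 − 627760 + 1 = 1588.
p and q are the roots of t² − 1588t + 629347 = 0.
Discriminant: 1588² − 4·629347 = 2521744 − 2517388 = 4356; √4356 = 66.
q = (1588 − 66)/2 = 761, p = (1588 + 66)/2 = 827.
Check: 761 · 827 = 629347.

827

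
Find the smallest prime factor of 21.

3

21 is odd.
Digit sum 3, divisible by 3.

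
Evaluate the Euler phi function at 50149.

44160

Factor: 50149 = 11 · 47 · 97.
φ(50149) = (11−1) · (47−1) · (97−1) = 10 · 46 · 96 = 44160.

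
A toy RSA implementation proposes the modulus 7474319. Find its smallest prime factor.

67

7474319 is odd.
Digit sum 35, not divisible by 3.
Ends in 9: not divisible by 5.
7: 7474319 = 7·1067759 + 6
11: 7474319 = 11·679483 + 6
13: 7474319 = 13·574947 + 8
17: 7474319 = 17·439665 + 14
19: 7474319 = 19·393385 + 4
23: 7474319 = 23·324970 + 9
29: 7474319 = 29·257735 + 4
31: 7474319 = 31·241107 + 2
37: 7474319 = 37·202008 + 23
41: 7474319 = 41·182300 + 19
43: 7474319 = 43·173821 + 16
47: 7474319 = 47·159028 + 3
53: 7474319 = 53·141024 + 47
59: 7474319 = 59·126683 + 22
61: 7474319 = 61·122529 + 50
67: 7474319 = 67·111557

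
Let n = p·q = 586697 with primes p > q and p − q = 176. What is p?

Since p = q + 176, we have 586697 = q(q + 176), so q² + 176q − 586697 = 0.
Discriminant: 176² + 4·586697 = 30976 + 2346788 = 2377764; √2377764 = 1542.
q = (−176 + 1542)/2 = 683, and p = q + 176 = 859.
Check: 683 · 859 = 586697.

859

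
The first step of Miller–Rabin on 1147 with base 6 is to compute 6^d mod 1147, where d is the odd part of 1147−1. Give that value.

154

1147 − 1 = 1146 = 2^1 · 573, so d = 573.
6^1 ≡ 6 (mod 1147)
6^2 ≡ 6^2 = 36 ≡ 36 (mod 1147)
6^4 ≡ 36^2 = 1296 ≡ 149 (mod 1147)
6^8 ≡ 149^2 = 22201 ≡ 408 (mod 1147)
6^16 ≡ 408^2 = 166464 ≡ 149 (mod 1147)
6^32 ≡ 149^2 = 22201 ≡ 408 (mod 1147)
6^64 ≡ 408^2 = 166464 ≡ 149 (mod 1147)
6^128 ≡ 149^2 = 22201 ≡ 408 (mod 1147)
6^256 ≡ 408^2 = 166464 ≡ 149 (mod 1147)
6^512 ≡ 149^2 = 22201 ≡ 408 (mod 1147)
573 = 512 + 32 + 16 + 8 + 4 + 1 in binary powers of 2.
So 6^573 ≡ 408 · 408 · 149 · 408 · 149 · 6 ≡ 154 (mod 1147).
Squaring chain: 154; never reaches −1, so base 6 is a Miller–Rabin witness that 1147 is composite.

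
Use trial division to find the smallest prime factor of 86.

86 is even: 2 divides it.

2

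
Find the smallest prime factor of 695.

695 is odd.
Digit sum 20, not divisible by 3.
Ends in 5: divisible by 5.

5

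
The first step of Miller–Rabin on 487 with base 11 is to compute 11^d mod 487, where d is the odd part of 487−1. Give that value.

487 − 1 = 486 = 2^1 · 243, so d = 243.
11^1 ≡ 11 (mod 487)
11^2 ≡ 11^2 = 121 ≡ 121 (mod 487)
11^4 ≡ 121^2 = 14641 ≡ 31 (mod 487)
11^8 ≡ 31^2 = 961 ≡ 474 (mod 487)
11^16 ≡ 474^2 = 224676 ≡ 169 (mod 487)
11^32 ≡ 169^2 = 28561 ≡ 315 (mod 487)
11^64 ≡ 315^2 = 99225 ≡ 364 (mod 487)
11^128 ≡ 364^2 = 132496 ≡ 32 (mod 487)
243 = 128 + 64 + 32 + 16 + 2 + 1 in binary powers of 2.
So 11^243 ≡ 32 · 364 · 315 · 169 · 121 · 11 ≡ 486 (mod 487).
Since 11^d ≡ 486 (mod 487), base 11 does not prove 487 composite.

486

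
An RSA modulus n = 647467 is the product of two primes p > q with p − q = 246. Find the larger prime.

Since p = q + 246, we have 647467 = q(q + 246), so q² + 246q − 647467 = 0.
Discriminant: 246² + 4·647467 = 60516 + 2589868 = 2650384; √2650384 = 1628.
q = (−246 + 1628)/2 = 691, and p = q + 246 = 937.
Check: 691 · 937 = 647467.

937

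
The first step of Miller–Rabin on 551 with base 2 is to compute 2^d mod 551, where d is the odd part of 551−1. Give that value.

551 − 1 = 550 = 2^1 · 275, so d = 275.
2^1 ≡ 2 (mod 551)
2^2 ≡ 2^2 = 4 ≡ 4 (mod 551)
2^4 ≡ 4^2 = 16 ≡ 16 (mod 551)
2^8 ≡ 16^2 = 256 ≡ 256 (mod 551)
2^16 ≡ 256^2 = 65536 ≡ 518 (mod 551)
2^32 ≡ 518^2 = 268324 ≡ 538 (mod 551)
2^64 ≡ 538^2 = 289444 ≡ 169 (mod 551)
2^128 ≡ 169^2 = 28561 ≡ 460 (mod 551)
2^256 ≡ 460^2 = 211600 ≡ 16 (mod 551)
275 = 256 + 16 + 2 + 1 in binary powers of 2.
So 2^275 ≡ 16 · 518 · 4 · 2 ≡ 184 (mod 551).
Squaring chain: 184; never reaches −1, so base 2 is a Miller–Rabin witness that 551 is composite.

184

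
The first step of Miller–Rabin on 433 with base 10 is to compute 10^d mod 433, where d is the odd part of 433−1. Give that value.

282

433 − 1 = 432 = 2^4 · 27, so d = 27.
10^1 ≡ 10 (mod 433)
10^2 ≡ 10^2 = 100 ≡ 100 (mod 433)
10^4 ≡ 100^2 = 10000 ≡ 41 (mod 433)
10^8 ≡ 41^2 = 1681 ≡ 382 (mod 433)
10^16 ≡ 382^2 = 145924 ≡ 3 (mod 433)
27 = 16 + 8 + 2 + 1 in binary powers of 2.
So 10^27 ≡ 3 · 382 · 100 · 10 ≡ 282 (mod 433).
Squaring chain: 282 → 285 → 254 → 432; reaches −1, so base 10 does not prove 433 composite.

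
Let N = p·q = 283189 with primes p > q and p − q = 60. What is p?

563

Since p = q + 60, we have 283189 = q(q + 60), so q² + 60q − 283189 = 0.
Discriminant: 60² + 4·283189 = 3600 + 1132756 = 1136356; √1136356 = 1066.
q = (−60 + 1066)/2 = 503, and p = q + 60 = 563.
Check: 503 · 563 = 283189.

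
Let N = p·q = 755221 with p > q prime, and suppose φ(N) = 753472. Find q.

φ(n) = (p−1)(q−1) = n − (p+q) + 1, so p + q = 755221 − 753472 + 1 = 1750.
p and q are the roots of t² − 1750t + 755221 = 0.
Discriminant: 1750² − 4·755221 = 3062500 − 3020884 = 41616; √41616 = 204.
q = (1750 − 204)/2 = 773, p = (1750 + 204)/2 = 977.
Check: 773 · 977 = 755221.

773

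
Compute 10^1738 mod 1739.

10^1 ≡ 10 (mod 1739)
10^2 ≡ 10^2 = 100 ≡ 100 (mod 1739)
10^4 ≡ 100^2 = 10000 ≡ 1305 (mod 1739)
10^8 ≡ 1305^2 = 1703025 ≡ 544 (mod 1739)
10^16 ≡ 544^2 = 295936 ≡ 306 (mod 1739)
10^32 ≡ 306^2 = 93636 ≡ 1469 (mod 1739)
10^64 ≡ 1469^2 = 2157961 ≡ 1601 (mod 1739)
10^128 ≡ 1601^2 = 2563201 ≡ 1654 (mod 1739)
10^256 ≡ 1654^2 = 2735716 ≡ 269 (mod 1739)
10^512 ≡ 269^2 = 72361 ≡ 1062 (mod 1739)
10^1024 ≡ 1062^2 = 1127844 ≡ 972 (mod 1739)
1738 = 1024 + 512 + 128 + 64 + 8 + 2 in binary powers of 2.
So 10^1738 ≡ 972 · 1062 · 1654 · 1601 · 544 · 100 ≡ 1231 (mod 1739).
Since 1231 ≠ 1, base 10 is a Fermat witness: 1739 is composite.

1231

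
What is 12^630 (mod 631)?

1

12^1 ≡ 12 (mod 631)
12^2 ≡ 12^2 = 144 ≡ 144 (mod 631)
12^4 ≡ 144^2 = 20736 ≡ 544 (mod 631)
12^8 ≡ 544^2 = 295936 ≡ 628 (mod 631)
12^16 ≡ 628^2 = 394384 ≡ 9 (mod 631)
12^32 ≡ 9^2 = 81 ≡ 81 (mod 631)
12^64 ≡ 81^2 = 6561 ≡ 251 (mod 631)
12^128 ≡ 251^2 = 63001 ≡ 532 (mod 631)
12^256 ≡ 532^2 = 283024 ≡ 336 (mod 631)
12^512 ≡ 336^2 = 112896 ≡ 578 (mod 631)
630 = 512 + 64 + 32 + 16 + 4 + 2 in binary powers of 2.
So 12^630 ≡ 578 · 251 · 81 · 9 · 544 · 144 ≡ 1 (mod 631).
Since the result is 1, base 12 gives no evidence that 631 is composite.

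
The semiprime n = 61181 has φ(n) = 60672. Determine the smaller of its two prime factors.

φ(n) = (p−1)(q−1) = n − (p+q) + 1, so p + q = 61181 − 60672 + 1 = 510.
p and q are the roots of t² − 510t + 61181 = 0.
Discriminant: 510² − 4·61181 = 260100 − 244724 = 15376; √15376 = 124.
q = (510 − 124)/2 = 193, p = (510 + 124)/2 = 317.
Check: 193 · 317 = 61181.

193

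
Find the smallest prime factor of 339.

339 is odd.
Digit sum 15, divisible by 3.

3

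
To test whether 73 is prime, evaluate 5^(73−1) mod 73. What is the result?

1

5^1 ≡ 5 (mod 73)
5^2 ≡ 5^2 = 25 ≡ 25 (mod 73)
5^4 ≡ 25^2 = 625 ≡ 41 (mod 73)
5^8 ≡ 41^2 = 1681 ≡ 2 (mod 73)
5^16 ≡ 2^2 = 4 ≡ 4 (mod 73)
5^32 ≡ 4^2 = 16 ≡ 16 (mod 73)
5^64 ≡ 16^2 = 256 ≡ 37 (mod 73)
72 = 64 + 8 in binary powers of 2.
So 5^72 ≡ 37 · 2 ≡ 1 (mod 73).
Since the result is 1, base 5 gives no evidence that 73 is composite.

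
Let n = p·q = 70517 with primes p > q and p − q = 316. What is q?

151

Since p = q + 316, we have 70517 = q(q + 316), so q² + 316q − 70517 = 0.
Discriminant: 316² + 4·70517 = 99856 + 282068 = 381924; √381924 = 618.
q = (−316 + 618)/2 = 151, and p = q + 316 = 467.
Check: 151 · 467 = 70517.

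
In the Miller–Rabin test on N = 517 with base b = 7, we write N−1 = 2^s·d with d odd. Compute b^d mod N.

517 − 1 = 516 = 2^2 · 129, so d = 129.
7^1 ≡ 7 (mod 517)
7^2 ≡ 7^2 = 49 ≡ 49 (mod 517)
7^4 ≡ 49^2 = 2401 ≡ 333 (mod 517)
7^8 ≡ 333^2 = 110889 ≡ 251 (mod 517)
7^16 ≡ 251^2 = 63001 ≡ 444 (mod 517)
7^32 ≡ 444^2 = 197136 ≡ 159 (mod 517)
7^64 ≡ 159^2 = 25281 ≡ 465 (mod 517)
7^128 ≡ 465^2 = 216225 ≡ 119 (mod 517)
129 = 128 + 1 in binary powers of 2.
So 7^129 ≡ 119 · 7 ≡ 316 (mod 517).
Squaring chain: 316 → 75; never reaches −1, so base 7 is a Miller–Rabin witness that 517 is composite.

316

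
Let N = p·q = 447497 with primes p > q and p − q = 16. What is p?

Since p = q + 16, we have 447497 = q(q + 16), so q² + 16q − 447497 = 0.
Discriminant: 16² + 4·447497 = 256 + 1789988 = 1790244; √1790244 = 1338.
q = (−16 + 1338)/2 = 661, and p = q + 16 = 677.
Check: 661 · 677 = 447497.

677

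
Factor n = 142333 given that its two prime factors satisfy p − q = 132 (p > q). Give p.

449

Since p = q + 132, we have 142333 = q(q + 132), so q² + 132q − 142333 = 0.
Discriminant: 132² + 4·142333 = 17424 + 569332 = 586756; √586756 = 766.
q = (−132 + 766)/2 = 317, and p = q + 132 = 449.
Check: 317 · 449 = 142333.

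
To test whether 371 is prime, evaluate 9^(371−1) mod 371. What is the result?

9^1 ≡ 9 (mod 371)
9^2 ≡ 9^2 = 81 ≡ 81 (mod 371)
9^4 ≡ 81^2 = 6561 ≡ 254 (mod 371)
9^8 ≡ 254^2 = 64516 ≡ 333 (mod 371)
9^16 ≡ 333^2 = 110889 ≡ 331 (mod 371)
9^32 ≡ 331^2 = 109561 ≡ 116 (mod 371)
9^64 ≡ 116^2 = 13456 ≡ 100 (mod 371)
9^128 ≡ 100^2 = 10000 ≡ 354 (mod 371)
9^256 ≡ 354^2 = 125316 ≡ 289 (mod 371)
370 = 256 + 64 + 32 + 16 + 2 in binary powers of 2.
So 9^370 ≡ 289 · 100 · 116 · 331 · 81 ≡ 275 (mod 371).
Since 275 ≠ 1, base 9 is a Fermat witness: 371 is composite.

275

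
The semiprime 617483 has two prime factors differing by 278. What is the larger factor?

937

Since p = q + 278, we have 617483 = q(q + 278), so q² + 278q − 617483 = 0.
Discriminant: 278² + 4·617483 = 77284 + 2469932 = 2547216; √2547216 = 1596.
q = (−278 + 1596)/2 = 659, and p = q + 278 = 937.
Check: 659 · 937 = 617483.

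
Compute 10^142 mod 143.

10^1 ≡ 10 (mod 143)
10^2 ≡ 10^2 = 100 ≡ 100 (mod 143)
10^4 ≡ 100^2 = 10000 ≡ 133 (mod 143)
10^8 ≡ 133^2 = 17689 ≡ 100 (mod 143)
10^16 ≡ 100^2 = 10000 ≡ 133 (mod 143)
10^32 ≡ 133^2 = 17689 ≡ 100 (mod 143)
10^64 ≡ 100^2 = 10000 ≡ 133 (mod 143)
10^128 ≡ 133^2 = 17689 ≡ 100 (mod 143)
142 = 128 + 8 + 4 + 2 in binary powers of 2.
So 10^142 ≡ 100 · 100 · 133 · 100 ≡ 133 (mod 143).
Since 133 ≠ 1, base 10 is a Fermat witness: 143 is composite.

133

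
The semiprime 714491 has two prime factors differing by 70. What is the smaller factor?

Since p = q + 70, we have 714491 = q(q + 70), so q² + 70q − 714491 = 0.
Discriminant: 70² + 4·714491 = 4900 + 2857964 = 2862864; √2862864 = 1692.
q = (−70 + 1692)/2 = 811, and p = q + 70 = 881.
Check: 811 · 881 = 714491.

811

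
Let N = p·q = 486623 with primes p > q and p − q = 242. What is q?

587

Since p = q + 242, we have 486623 = q(q + 242), so q² + 242q − 486623 = 0.
Discriminant: 242² + 4·486623 = 58564 + 1946492 = 2005056; √2005056 = 1416.
q = (−242 + 1416)/2 = 587, and p = q + 242 = 829.
Check: 587 · 829 = 486623.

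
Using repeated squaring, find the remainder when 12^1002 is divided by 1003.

264

12^1 ≡ 12 (mod 1003)
12^2 ≡ 12^2 = 144 ≡ 144 (mod 1003)
12^4 ≡ 144^2 = 20736 ≡ 676 (mod 1003)
12^8 ≡ 676^2 = 456976 ≡ 611 (mod 1003)
12^16 ≡ 611^2 = 373321 ≡ 205 (mod 1003)
12^32 ≡ 205^2 = 42025 ≡ 902 (mod 1003)
12^64 ≡ 902^2 = 813604 ≡ 171 (mod 1003)
12^128 ≡ 171^2 = 29241 ≡ 154 (mod 1003)
12^256 ≡ 154^2 = 23716 ≡ 647 (mod 1003)
12^512 ≡ 647^2 = 418609 ≡ 358 (mod 1003)
1002 = 512 + 256 + 128 + 64 + 32 + 8 + 2 in binary powers of 2.
So 12^1002 ≡ 358 · 647 · 154 · 171 · 902 · 611 · 144 ≡ 264 (mod 1003).
Since 264 ≠ 1, base 12 is a Fermat witness: 1003 is composite.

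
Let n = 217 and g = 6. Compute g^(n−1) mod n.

6^1 ≡ 6 (mod 217)
6^2 ≡ 6^2 = 36 ≡ 36 (mod 217)
6^4 ≡ 36^2 = 1296 ≡ 211 (mod 217)
6^8 ≡ 211^2 = 44521 ≡ 36 (mod 217)
6^16 ≡ 36^2 = 1296 ≡ 211 (mod 217)
6^32 ≡ 211^2 = 44521 ≡ 36 (mod 217)
6^64 ≡ 36^2 = 1296 ≡ 211 (mod 217)
6^128 ≡ 211^2 = 44521 ≡ 36 (mod 217)
216 = 128 + 64 + 16 + 8 in binary powers of 2.
So 6^216 ≡ 36 · 211 · 211 · 36 ≡ 1 (mod 217).
Since the result is 1, base 6 gives no evidence that 217 is composite.

1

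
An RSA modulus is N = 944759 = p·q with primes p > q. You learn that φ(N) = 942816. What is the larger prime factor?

φ(n) = (p−1)(q−1) = n − (p+q) + 1, so p + q = 944759 − 942816 + 1 = 1944.
p and q are the roots of t² − 1944t + 944759 = 0.
Discriminant: 1944² − 4·944759 = 3779136 − 3779036 = 100; √100 = 10.
q = (1944 − 10)/2 = 967, p = (1944 + 10)/2 = 977.
Check: 967 · 977 = 944759.

977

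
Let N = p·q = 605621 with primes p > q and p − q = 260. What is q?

Since p = q + 260, we have 605621 = q(q + 260), so q² + 260q − 605621 = 0.
Discriminant: 260² + 4·605621 = 67600 + 2422484 = 2490084; √2490084 = 1578.
q = (−260 + 1578)/2 = 659, and p = q + 260 = 919.
Check: 659 · 919 = 605621.

659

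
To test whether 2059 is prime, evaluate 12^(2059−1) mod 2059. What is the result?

12^1 ≡ 12 (mod 2059)
12^2 ≡ 12^2 = 144 ≡ 144 (mod 2059)
12^4 ≡ 144^2 = 20736 ≡ 146 (mod 2059)
12^8 ≡ 146^2 = 21316 ≡ 726 (mod 2059)
12^16 ≡ 726^2 = 527076 ≡ 2031 (mod 2059)
12^32 ≡ 2031^2 = 4124961 ≡ 784 (mod 2059)
12^64 ≡ 784^2 = 614656 ≡ 1074 (mod 2059)
12^128 ≡ 1074^2 = 1153476 ≡ 436 (mod 2059)
12^256 ≡ 436^2 = 190096 ≡ 668 (mod 2059)
12^512 ≡ 668^2 = 446224 ≡ 1480 (mod 2059)
12^1024 ≡ 1480^2 = 2190400 ≡ 1683 (mod 2059)
12^2048 ≡ 1683^2 = 2832489 ≡ 1364 (mod 2059)
2058 = 2048 + 8 + 2 in binary powers of 2.
So 12^2058 ≡ 1364 · 726 · 144 ≡ 1971 (mod 2059).
Since 1971 ≠ 1, base 12 is a Fermat witness: 2059 is composite.

1971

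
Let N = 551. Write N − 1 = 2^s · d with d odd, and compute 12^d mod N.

46

551 − 1 = 550 = 2^1 · 275, so d = 275.
12^1 ≡ 12 (mod 551)
12^2 ≡ 12^2 = 144 ≡ 144 (mod 551)
12^4 ≡ 144^2 = 20736 ≡ 349 (mod 551)
12^8 ≡ 349^2 = 121801 ≡ 30 (mod 551)
12^16 ≡ 30^2 = 900 ≡ 349 (mod 551)
12^32 ≡ 349^2 = 121801 ≡ 30 (mod 551)
12^64 ≡ 30^2 = 900 ≡ 349 (mod 551)
12^128 ≡ 349^2 = 121801 ≡ 30 (mod 551)
12^256 ≡ 30^2 = 900 ≡ 349 (mod 551)
275 = 256 + 16 + 2 + 1 in binary powers of 2.
So 12^275 ≡ 349 · 349 · 144 · 12 ≡ 46 (mod 551).
Squaring chain: 46; never reaches −1, so base 12 is a Miller–Rabin witness that 551 is composite.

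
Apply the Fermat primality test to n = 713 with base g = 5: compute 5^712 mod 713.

315

5^1 ≡ 5 (mod 713)
5^2 ≡ 5^2 = 25 ≡ 25 (mod 713)
5^4 ≡ 25^2 = 625 ≡ 625 (mod 713)
5^8 ≡ 625^2 = 390625 ≡ 614 (mod 713)
5^16 ≡ 614^2 = 376996 ≡ 532 (mod 713)
5^32 ≡ 532^2 = 283024 ≡ 676 (mod 713)
5^64 ≡ 676^2 = 456976 ≡ 656 (mod 713)
5^128 ≡ 656^2 = 430336 ≡ 397 (mod 713)
5^256 ≡ 397^2 = 157609 ≡ 36 (mod 713)
5^512 ≡ 36^2 = 1296 ≡ 583 (mod 713)
712 = 512 + 128 + 64 + 8 in binary powers of 2.
So 5^712 ≡ 583 · 397 · 656 · 614 ≡ 315 (mod 713).
Since 315 ≠ 1, base 5 is a Fermat witness: 713 is composite.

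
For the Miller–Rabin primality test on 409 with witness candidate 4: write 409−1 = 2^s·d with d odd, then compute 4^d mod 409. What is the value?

408

409 − 1 = 408 = 2^3 · 51, so d = 51.
4^1 ≡ 4 (mod 409)
4^2 ≡ 4^2 = 16 ≡ 16 (mod 409)
4^4 ≡ 16^2 = 256 ≡ 256 (mod 409)
4^8 ≡ 256^2 = 65536 ≡ 96 (mod 409)
4^16 ≡ 96^2 = 9216 ≡ 218 (mod 409)
4^32 ≡ 218^2 = 47524 ≡ 80 (mod 409)
51 = 32 + 16 + 2 + 1 in binary powers of 2.
So 4^51 ≡ 80 · 218 · 16 · 4 ≡ 408 (mod 409).
Since 4^d ≡ 408 (mod 409), base 4 does not prove 409 composite.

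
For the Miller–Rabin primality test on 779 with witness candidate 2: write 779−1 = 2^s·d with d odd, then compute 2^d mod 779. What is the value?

779 − 1 = 778 = 2^1 · 389, so d = 389.
2^1 ≡ 2 (mod 779)
2^2 ≡ 2^2 = 4 ≡ 4 (mod 779)
2^4 ≡ 4^2 = 16 ≡ 16 (mod 779)
2^8 ≡ 16^2 = 256 ≡ 256 (mod 779)
2^16 ≡ 256^2 = 65536 ≡ 100 (mod 779)
2^32 ≡ 100^2 = 10000 ≡ 652 (mod 779)
2^64 ≡ 652^2 = 425104 ≡ 549 (mod 779)
2^128 ≡ 549^2 = 301401 ≡ 707 (mod 779)
2^256 ≡ 707^2 = 499849 ≡ 510 (mod 779)
389 = 256 + 128 + 4 + 1 in binary powers of 2.
So 2^389 ≡ 510 · 707 · 16 · 2 ≡ 471 (mod 779).
Squaring chain: 471; never reaches −1, so base 2 is a Miller–Rabin witness that 779 is composite.

471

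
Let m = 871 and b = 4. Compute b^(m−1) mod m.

14

4^1 ≡ 4 (mod 871)
4^2 ≡ 4^2 = 16 ≡ 16 (mod 871)
4^4 ≡ 16^2 = 256 ≡ 256 (mod 871)
4^8 ≡ 256^2 = 65536 ≡ 211 (mod 871)
4^16 ≡ 211^2 = 44521 ≡ 100 (mod 871)
4^32 ≡ 100^2 = 10000 ≡ 419 (mod 871)
4^64 ≡ 419^2 = 175561 ≡ 490 (mod 871)
4^128 ≡ 490^2 = 240100 ≡ 575 (mod 871)
4^256 ≡ 575^2 = 330625 ≡ 516 (mod 871)
4^512 ≡ 516^2 = 266256 ≡ 601 (mod 871)
870 = 512 + 256 + 64 + 32 + 4 + 2 in binary powers of 2.
So 4^870 ≡ 601 · 516 · 490 · 419 · 256 · 16 ≡ 14 (mod 871).
Since 14 ≠ 1, base 4 is a Fermat witness: 871 is composite.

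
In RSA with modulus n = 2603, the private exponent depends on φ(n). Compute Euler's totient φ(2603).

2448

Factor: 2603 = 19 · 137.
φ(2603) = (19−1) · (137−1) = 18 · 136 = 2448.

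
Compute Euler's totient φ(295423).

Factor: 295423 = 29 · 61 · 167.
φ(295423) = (29−1) · (61−1) · (167−1) = 28 · 60 · 166 = 278880.

278880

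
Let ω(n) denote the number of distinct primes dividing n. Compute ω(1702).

3

1702 = 2 · 851
851 = 23 · 37
1702 = 2 · 23 · 37, which has 3 distinct prime factors.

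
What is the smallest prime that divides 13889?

13889 is odd.
Digit sum 29, not divisible by 3.
Ends in 9: not divisible by 5.
7: 13889 = 7·1984 + 1
11: 13889 = 11·1262 + 7
13: 13889 = 13·1068 + 5
17: 13889 = 17·817

17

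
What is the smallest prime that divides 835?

5

835 is odd.
Digit sum 16, not divisible by 3.
Ends in 5: divisible by 5.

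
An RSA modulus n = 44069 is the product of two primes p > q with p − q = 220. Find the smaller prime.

Since p = q + 220, we have 44069 = q(q + 220), so q² + 220q − 44069 = 0.
Discriminant: 220² + 4·44069 = 48400 + 176276 = 224676; √224676 = 474.
q = (−220 + 474)/2 = 127, and p = q + 220 = 347.
Check: 127 · 347 = 44069.

127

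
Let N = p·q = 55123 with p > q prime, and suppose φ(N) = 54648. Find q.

φ(n) = (p−1)(q−1) = n − (p+q) + 1, so p + q = 55123 − 54648 + 1 = 476.
p and q are the roots of t² − 476t + 55123 = 0.
Discriminant: 476² − 4·55123 = 226576 − 220492 = 6084; √6084 = 78.
q = (476 − 78)/2 = 199, p = (476 + 78)/2 = 277.
Check: 199 · 277 = 55123.

199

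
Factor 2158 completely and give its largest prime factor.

2158 = 2 · 1079
1079 = 13 · 83
83 is prime.
So 2158 = 2 · 13 · 83; the largest prime factor is 83.

83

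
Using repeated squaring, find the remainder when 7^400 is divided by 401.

1

7^1 ≡ 7 (mod 401)
7^2 ≡ 7^2 = 49 ≡ 49 (mod 401)
7^4 ≡ 49^2 = 2401 ≡ 396 (mod 401)
7^8 ≡ 396^2 = 156816 ≡ 25 (mod 401)
7^16 ≡ 25^2 = 625 ≡ 224 (mod 401)
7^32 ≡ 224^2 = 50176 ≡ 51 (mod 401)
7^64 ≡ 51^2 = 2601 ≡ 195 (mod 401)
7^128 ≡ 195^2 = 38025 ≡ 331 (mod 401)
7^256 ≡ 331^2 = 109561 ≡ 88 (mod 401)
400 = 256 + 128 + 16 in binary powers of 2.
So 7^400 ≡ 88 · 331 · 224 ≡ 1 (mod 401).
Since the result is 1, base 7 gives no evidence that 401 is composite.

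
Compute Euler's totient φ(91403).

82368

Factor: 91403 = 13 · 79 · 89.
φ(91403) = (13−1) · (79−1) · (89−1) = 12 · 78 · 88 = 82368.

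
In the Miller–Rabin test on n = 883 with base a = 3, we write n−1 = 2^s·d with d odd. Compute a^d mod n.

883 − 1 = 882 = 2^1 · 441, so d = 441.
3^1 ≡ 3 (mod 883)
3^2 ≡ 3^2 = 9 ≡ 9 (mod 883)
3^4 ≡ 9^2 = 81 ≡ 81 (mod 883)
3^8 ≡ 81^2 = 6561 ≡ 380 (mod 883)
3^16 ≡ 380^2 = 144400 ≡ 471 (mod 883)
3^32 ≡ 471^2 = 221841 ≡ 208 (mod 883)
3^64 ≡ 208^2 = 43264 ≡ 880 (mod 883)
3^128 ≡ 880^2 = 774400 ≡ 9 (mod 883)
3^256 ≡ 9^2 = 81 ≡ 81 (mod 883)
441 = 256 + 128 + 32 + 16 + 8 + 1 in binary powers of 2.
So 3^441 ≡ 81 · 9 · 208 · 471 · 380 · 3 ≡ 882 (mod 883).
Since 3^d ≡ 882 (mod 883), base 3 does not prove 883 composite.

882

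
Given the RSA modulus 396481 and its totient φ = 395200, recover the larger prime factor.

761

φ(n) = (p−1)(q−1) = n − (p+q) + 1, so p + q = 396481 − 395200 + 1 = 1282.
p and q are the roots of t² − 1282t + 396481 = 0.
Discriminant: 1282² − 4·396481 = 1643524 − 1585924 = 57600; √57600 = 240.
q = (1282 − 240)/2 = 521, p = (1282 + 240)/2 = 761.
Check: 521 · 761 = 396481.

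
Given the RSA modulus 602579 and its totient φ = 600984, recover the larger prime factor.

φ(n) = (p−1)(q−1) = n − (p+q) + 1, so p + q = 602579 − 600984 + 1 = 1596.
p and q are the roots of t² − 1596t + 602579 = 0.
Discriminant: 1596² − 4·602579 = 2547216 − 2410316 = 136900; √136900 = 370.
q = (1596 − 370)/2 = 613, p = (1596 + 370)/2 = 983.
Check: 613 · 983 = 602579.

983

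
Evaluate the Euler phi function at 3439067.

3368448

Factor: 3439067 = 103 · 173 · 193.
φ(3439067) = (103−1) · (173−1) · (193−1) = 102 · 172 · 192 = 3368448.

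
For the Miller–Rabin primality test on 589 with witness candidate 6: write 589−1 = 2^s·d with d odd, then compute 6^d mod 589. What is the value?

216

589 − 1 = 588 = 2^2 · 147, so d = 147.
6^1 ≡ 6 (mod 589)
6^2 ≡ 6^2 = 36 ≡ 36 (mod 589)
6^4 ≡ 36^2 = 1296 ≡ 118 (mod 589)
6^8 ≡ 118^2 = 13924 ≡ 377 (mod 589)
6^16 ≡ 377^2 = 142129 ≡ 180 (mod 589)
6^32 ≡ 180^2 = 32400 ≡ 5 (mod 589)
6^64 ≡ 5^2 = 25 ≡ 25 (mod 589)
6^128 ≡ 25^2 = 625 ≡ 36 (mod 589)
147 = 128 + 16 + 2 + 1 in binary powers of 2.
So 6^147 ≡ 36 · 180 · 36 · 6 ≡ 216 (mod 589).
Squaring chain: 216 → 125; never reaches −1, so base 6 is a Miller–Rabin witness that 589 is composite.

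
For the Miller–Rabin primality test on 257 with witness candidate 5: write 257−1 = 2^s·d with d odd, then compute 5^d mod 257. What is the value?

257 − 1 = 256 = 2^8 · 1, so d = 1.
5^1 ≡ 5 (mod 257)
1 = 1 in binary powers of 2.
So 5^1 ≡ 5 ≡ 5 (mod 257).
Squaring chain: 5 → 25 → 111 → 242 → 225 → 253 → 16 → 256; reaches −1, so base 5 does not prove 257 composite.

5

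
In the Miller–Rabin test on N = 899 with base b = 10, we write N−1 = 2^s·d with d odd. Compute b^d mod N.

648

899 − 1 = 898 = 2^1 · 449, so d = 449.
10^1 ≡ 10 (mod 899)
10^2 ≡ 10^2 = 100 ≡ 100 (mod 899)
10^4 ≡ 100^2 = 10000 ≡ 111 (mod 899)
10^8 ≡ 111^2 = 12321 ≡ 634 (mod 899)
10^16 ≡ 634^2 = 401956 ≡ 103 (mod 899)
10^32 ≡ 103^2 = 10609 ≡ 720 (mod 899)
10^64 ≡ 720^2 = 518400 ≡ 576 (mod 899)
10^128 ≡ 576^2 = 331776 ≡ 45 (mod 899)
10^256 ≡ 45^2 = 2025 ≡ 227 (mod 899)
449 = 256 + 128 + 64 + 1 in binary powers of 2.
So 10^449 ≡ 227 · 45 · 576 · 10 ≡ 648 (mod 899).
Squaring chain: 648; never reaches −1, so base 10 is a Miller–Rabin witness that 899 is composite.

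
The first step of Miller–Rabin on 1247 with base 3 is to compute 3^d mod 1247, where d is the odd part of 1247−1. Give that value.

824

1247 − 1 = 1246 = 2^1 · 623, so d = 623.
3^1 ≡ 3 (mod 1247)
3^2 ≡ 3^2 = 9 ≡ 9 (mod 1247)
3^4 ≡ 9^2 = 81 ≡ 81 (mod 1247)
3^8 ≡ 81^2 = 6561 ≡ 326 (mod 1247)
3^16 ≡ 326^2 = 106276 ≡ 281 (mod 1247)
3^32 ≡ 281^2 = 78961 ≡ 400 (mod 1247)
3^64 ≡ 400^2 = 160000 ≡ 384 (mod 1247)
3^128 ≡ 384^2 = 147456 ≡ 310 (mod 1247)
3^256 ≡ 310^2 = 96100 ≡ 81 (mod 1247)
3^512 ≡ 81^2 = 6561 ≡ 326 (mod 1247)
623 = 512 + 64 + 32 + 8 + 4 + 2 + 1 in binary powers of 2.
So 3^623 ≡ 326 · 384 · 400 · 326 · 81 · 9 · 3 ≡ 824 (mod 1247).
Squaring chain: 824; never reaches −1, so base 3 is a Miller–Rabin witness that 1247 is composite.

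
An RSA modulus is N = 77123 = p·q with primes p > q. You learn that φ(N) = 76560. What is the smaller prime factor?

233

φ(n) = (p−1)(q−1) = n − (p+q) + 1, so p + q = 77123 − 76560 + 1 = 564.
p and q are the roots of t² − 564t + 77123 = 0.
Discriminant: 564² − 4·77123 = 318096 − 308492 = 9604; √9604 = 98.
q = (564 − 98)/2 = 233, p = (564 + 98)/2 = 331.
Check: 233 · 331 = 77123.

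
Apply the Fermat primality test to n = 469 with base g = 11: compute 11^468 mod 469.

11^1 ≡ 11 (mod 469)
11^2 ≡ 11^2 = 121 ≡ 121 (mod 469)
11^4 ≡ 121^2 = 14641 ≡ 102 (mod 469)
11^8 ≡ 102^2 = 10404 ≡ 86 (mod 469)
11^16 ≡ 86^2 = 7396 ≡ 361 (mod 469)
11^32 ≡ 361^2 = 130321 ≡ 408 (mod 469)
11^64 ≡ 408^2 = 166464 ≡ 438 (mod 469)
11^128 ≡ 438^2 = 191844 ≡ 23 (mod 469)
11^256 ≡ 23^2 = 529 ≡ 60 (mod 469)
468 = 256 + 128 + 64 + 16 + 4 in binary powers of 2.
So 11^468 ≡ 60 · 23 · 438 · 361 · 102 ≡ 148 (mod 469).
Since 148 ≠ 1, base 11 is a Fermat witness: 469 is composite.

148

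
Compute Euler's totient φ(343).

Factor: 343 = 7^3.
φ(343) = 7^2·(7−1) = 294.

294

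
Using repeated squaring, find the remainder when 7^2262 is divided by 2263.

7^1 ≡ 7 (mod 2263)
7^2 ≡ 7^2 = 49 ≡ 49 (mod 2263)
7^4 ≡ 49^2 = 2401 ≡ 138 (mod 2263)
7^8 ≡ 138^2 = 19044 ≡ 940 (mod 2263)
7^16 ≡ 940^2 = 883600 ≡ 1030 (mod 2263)
7^32 ≡ 1030^2 = 1060900 ≡ 1816 (mod 2263)
7^64 ≡ 1816^2 = 3297856 ≡ 665 (mod 2263)
7^128 ≡ 665^2 = 442225 ≡ 940 (mod 2263)
7^256 ≡ 940^2 = 883600 ≡ 1030 (mod 2263)
7^512 ≡ 1030^2 = 1060900 ≡ 1816 (mod 2263)
7^1024 ≡ 1816^2 = 3297856 ≡ 665 (mod 2263)
7^2048 ≡ 665^2 = 442225 ≡ 940 (mod 2263)
2262 = 2048 + 128 + 64 + 16 + 4 + 2 in binary powers of 2.
So 7^2262 ≡ 940 · 940 · 665 · 1030 · 138 · 49 ≡ 1287 (mod 2263).
Since 1287 ≠ 1, base 7 is a Fermat witness: 2263 is composite.

1287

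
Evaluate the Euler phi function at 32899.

32536

Factor: 32899 = 167 · 197.
φ(32899) = (167−1) · (197−1) = 166 · 196 = 32536.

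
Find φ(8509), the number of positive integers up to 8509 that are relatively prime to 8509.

Factor: 8509 = 67 · 127.
φ(8509) = (67−1) · (127−1) = 66 · 126 = 8316.

8316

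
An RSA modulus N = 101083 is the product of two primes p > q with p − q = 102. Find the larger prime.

373

Since p = q + 102, we have 101083 = q(q + 102), so q² + 102q − 101083 = 0.
Discriminant: 102² + 4·101083 = 10404 + 404332 = 414736; √414736 = 644.
q = (−102 + 644)/2 = 271, and p = q + 102 = 373.
Check: 271 · 373 = 101083.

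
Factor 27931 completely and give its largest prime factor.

27931 = 17 · 1643
1643 = 31 · 53
53 is prime.
So 27931 = 17 · 31 · 53; the largest prime factor is 53.

53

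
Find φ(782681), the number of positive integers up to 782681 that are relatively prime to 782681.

Factor: 782681 = 29 · 137 · 197.
φ(782681) = (29−1) · (137−1) · (197−1) = 28 · 136 · 196 = 746368.

746368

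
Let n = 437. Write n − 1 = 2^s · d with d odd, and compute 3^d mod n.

437 − 1 = 436 = 2^2 · 109, so d = 109.
3^1 ≡ 3 (mod 437)
3^2 ≡ 3^2 = 9 ≡ 9 (mod 437)
3^4 ≡ 9^2 = 81 ≡ 81 (mod 437)
3^8 ≡ 81^2 = 6561 ≡ 6 (mod 437)
3^16 ≡ 6^2 = 36 ≡ 36 (mod 437)
3^32 ≡ 36^2 = 1296 ≡ 422 (mod 437)
3^64 ≡ 422^2 = 178084 ≡ 225 (mod 437)
109 = 64 + 32 + 8 + 4 + 1 in binary powers of 2.
So 3^109 ≡ 225 · 422 · 6 · 81 · 3 ≡ 307 (mod 437).
Squaring chain: 307 → 294; never reaches −1, so base 3 is a Miller–Rabin witness that 437 is composite.

307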